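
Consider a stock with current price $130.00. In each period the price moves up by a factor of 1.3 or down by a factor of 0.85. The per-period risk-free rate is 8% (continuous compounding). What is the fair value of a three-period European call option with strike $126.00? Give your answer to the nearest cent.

Risk-neutral probability p = (e^0.08 − 0.85)/(1.3 − 0.85) = 0.2333/0.4500 = 0.5184
Terminal stock prices: S_uuu = 285.6, S_uud = 186.7, S_udd = 122.1, S_ddd = 79.84
Terminal payoffs (S − K): max(159.6, 0) = 159.6, max(60.75, 0) = 60.75, max(-3.898, 0) = 0, max(-46.16, 0) = 0
Node uu (S = 219.7): V_uu = e^(−0.08)·[0.5184·159.6100 + 0.4816·60.7450] = 103.3873
Node ud (S = 143.7): V_ud = e^(−0.08)·[0.5184·60.7450 + 0.4816·0.0000] = 29.0700
Node dd (S = 93.92): V_dd = e^(−0.08)·[0.5184·0.0000 + 0.4816·0.0000] = 0.0000
Node u (S = 169): V_u = e^(−0.08)·[0.5184·103.3873 + 0.4816·29.0700] = 62.4002
Node d (S = 110.5): V_d = e^(−0.08)·[0.5184·29.0700 + 0.4816·0.0000] = 13.9117
Node 0 (S = 130): V_0 = e^(−0.08)·[0.5184·62.4002 + 0.4816·13.9117] = 36.0466

$36.05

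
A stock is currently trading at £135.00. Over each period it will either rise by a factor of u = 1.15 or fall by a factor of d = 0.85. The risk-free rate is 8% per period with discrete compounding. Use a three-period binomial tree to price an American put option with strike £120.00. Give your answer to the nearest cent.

Risk-neutral probability p = (1 + 0.08 − 0.85)/(1.15 − 0.85) = 0.2300/0.3000 = 0.7667
Terminal stock prices: S_uuu = 205.3, S_uud = 151.8, S_udd = 112.2, S_ddd = 82.91
Terminal payoffs (K − S): max(-85.32, 0) = 0, max(-31.76, 0) = 0, max(7.832, 0) = 7.832, max(37.09, 0) = 37.09
Node uu (S = 178.5): continuation = 1/1.08·[0.7667·0.0000 + 0.2333·0.0000] = 0.0000; exercise value = 0.0000 ≤ continuation, so V_uu = 0.0000
Node ud (S = 132): continuation = 1/1.08·[0.7667·0.0000 + 0.2333·7.8319] = 1.6921; exercise value = 0.0000 ≤ continuation, so V_ud = 1.6921
Node dd (S = 97.54): continuation = 1/1.08·[0.7667·7.8319 + 0.2333·37.0931] = 13.5736; exercise value = 22.4625 > continuation, so V_dd = 22.4625 (exercise)
Node u (S = 155.2): continuation = 1/1.08·[0.7667·0.0000 + 0.2333·1.6921] = 0.3656; exercise value = 0.0000 ≤ continuation, so V_u = 0.3656
Node d (S = 114.8): continuation = 1/1.08·[0.7667·1.6921 + 0.2333·22.4625] = 6.0542; exercise value = 5.2500 ≤ continuation, so V_d = 6.0542
Node 0 (S = 135): continuation = 1/1.08·[0.7667·0.3656 + 0.2333·6.0542] = 1.5675; exercise value = 0.0000 ≤ continuation, so V_0 = 1.5675

£1.57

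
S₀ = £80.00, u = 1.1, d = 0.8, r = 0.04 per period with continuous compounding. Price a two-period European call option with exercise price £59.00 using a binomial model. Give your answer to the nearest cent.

Risk-neutral probability p = (e^0.04 − 0.8)/(1.1 − 0.8) = 0.2408/0.3000 = 0.8027
Terminal stock prices: S_uu = 96.8, S_ud = 70.4, S_dd = 51.2
Terminal payoffs (S − K): max(37.8, 0) = 37.8, max(11.4, 0) = 11.4, max(-7.8, 0) = 0
Node u (S = 88): V_u = e^(−0.04)·[0.8027·37.8000 + 0.1973·11.4000] = 31.3134
Node d (S = 64): V_d = e^(−0.04)·[0.8027·11.4000 + 0.1973·0.0000] = 8.7920
Node 0 (S = 80): V_0 = e^(−0.04)·[0.8027·31.3134 + 0.1973·8.7920] = 25.8164

£25.82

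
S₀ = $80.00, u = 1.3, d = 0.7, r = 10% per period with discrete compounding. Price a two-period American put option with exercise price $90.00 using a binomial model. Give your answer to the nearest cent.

Risk-neutral probability p = (1 + 0.1 − 0.7)/(1.3 − 0.7) = 0.4000/0.6000 = 0.6667
Terminal stock prices: S_uu = 135.2, S_ud = 72.8, S_dd = 39.2
Terminal payoffs (K − S): max(-45.2, 0) = 0, max(17.2, 0) = 17.2, max(50.8, 0) = 50.8
Node u (S = 104): continuation = 1/1.1·[0.6667·0.0000 + 0.3333·17.2000] = 5.2121; exercise value = 0.0000 ≤ continuation, so V_u = 5.2121
Node d (S = 56): continuation = 1/1.1·[0.6667·17.2000 + 0.3333·50.8000] = 25.8182; exercise value = 34.0000 > continuation, so V_d = 34.0000 (exercise)
Node 0 (S = 80): continuation = 1/1.1·[0.6667·5.2121 + 0.3333·34.0000] = 13.4619; exercise value = 10.0000 ≤ continuation, so V_0 = 13.4619

$13.46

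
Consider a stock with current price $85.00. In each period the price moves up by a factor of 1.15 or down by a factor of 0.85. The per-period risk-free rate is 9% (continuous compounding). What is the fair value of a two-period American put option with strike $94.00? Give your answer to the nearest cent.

Risk-neutral probability p = (e^0.09 − 0.85)/(1.15 − 0.85) = 0.2442/0.3000 = 0.8139
Terminal stock prices: S_uu = 112.4, S_ud = 83.09, S_dd = 61.41
Terminal payoffs (K − S): max(-18.41, 0) = 0, max(10.91, 0) = 10.91, max(32.59, 0) = 32.59
Node u (S = 97.75): continuation = e^(−0.09)·[0.8139·0.0000 + 0.1861·10.9125] = 1.8559; exercise value = 0.0000 ≤ continuation, so V_u = 1.8559
Node d (S = 72.25): continuation = e^(−0.09)·[0.8139·10.9125 + 0.1861·32.5875] = 13.6595; exercise value = 21.7500 > continuation, so V_d = 21.7500 (exercise)
Node 0 (S = 85): continuation = e^(−0.09)·[0.8139·1.8559 + 0.1861·21.7500] = 5.0795; exercise value = 9.0000 > continuation, so V_0 = 9.0000 (exercise)

$9.00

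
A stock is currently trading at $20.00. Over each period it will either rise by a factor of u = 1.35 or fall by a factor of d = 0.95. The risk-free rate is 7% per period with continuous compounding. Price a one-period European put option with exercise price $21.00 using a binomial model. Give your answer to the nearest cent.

$1.29

Risk-neutral probability p = (e^0.07 − 0.95)/(1.35 − 0.95) = 0.1225/0.4000 = 0.3063
Terminal stock prices: S_u = 27, S_d = 19
Terminal payoffs (K − S): max(-6, 0) = 0, max(2, 0) = 2
Node 0 (S = 20): V_0 = e^(−0.07)·[0.3063·0.0000 + 0.6937·2.0000] = 1.2937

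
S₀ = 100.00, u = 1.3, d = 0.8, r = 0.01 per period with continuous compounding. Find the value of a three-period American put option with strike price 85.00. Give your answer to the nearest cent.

Risk-neutral probability p = (e^0.01 − 0.8)/(1.3 − 0.8) = 0.2101/0.5000 = 0.4201
Terminal stock prices: S_uuu = 219.7, S_uud = 135.2, S_udd = 83.2, S_ddd = 51.2
Terminal payoffs (K − S): max(-134.7, 0) = 0, max(-50.2, 0) = 0, max(1.8, 0) = 1.8, max(33.8, 0) = 33.8
Node uu (S = 169): continuation = e^(−0.01)·[0.4201·0.0000 + 0.5799·0.0000] = 0.0000; exercise value = 0.0000 ≤ continuation, so V_uu = 0.0000
Node ud (S = 104): continuation = e^(−0.01)·[0.4201·0.0000 + 0.5799·1.8000] = 1.0334; exercise value = 0.0000 ≤ continuation, so V_ud = 1.0334
Node dd (S = 64): continuation = e^(−0.01)·[0.4201·1.8000 + 0.5799·33.8000] = 20.1542; exercise value = 21.0000 > continuation, so V_dd = 21.0000 (exercise)
Node u (S = 130): continuation = e^(−0.01)·[0.4201·0.0000 + 0.5799·1.0334] = 0.5933; exercise value = 0.0000 ≤ continuation, so V_u = 0.5933
Node d (S = 80): continuation = e^(−0.01)·[0.4201·1.0334 + 0.5799·21.0000] = 12.4865; exercise value = 5.0000 ≤ continuation, so V_d = 12.4865
Node 0 (S = 100): continuation = e^(−0.01)·[0.4201·0.5933 + 0.5799·12.4865] = 7.4157; exercise value = 0.0000 ≤ continuation, so V_0 = 7.4157

7.42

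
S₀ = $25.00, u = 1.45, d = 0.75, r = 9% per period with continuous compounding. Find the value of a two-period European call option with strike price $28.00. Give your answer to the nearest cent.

$4.96

Risk-neutral probability p = (e^0.09 − 0.75)/(1.45 − 0.75) = 0.3442/0.7000 = 0.4917
Terminal stock prices: S_uu = 52.56, S_ud = 27.19, S_dd = 14.06
Terminal payoffs (S − K): max(24.56, 0) = 24.56, max(-0.8125, 0) = 0, max(-13.94, 0) = 0
Node u (S = 36.25): V_u = e^(−0.09)·[0.4917·24.5625 + 0.5083·0.0000] = 11.0374
Node d (S = 18.75): V_d = e^(−0.09)·[0.4917·0.0000 + 0.5083·0.0000] = 0.0000
Node 0 (S = 25): V_0 = e^(−0.09)·[0.4917·11.0374 + 0.5083·0.0000] = 4.9598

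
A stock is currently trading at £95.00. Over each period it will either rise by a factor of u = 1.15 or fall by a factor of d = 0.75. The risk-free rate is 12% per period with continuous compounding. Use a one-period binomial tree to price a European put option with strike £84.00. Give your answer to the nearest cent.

Risk-neutral probability p = (e^0.12 − 0.75)/(1.15 − 0.75) = 0.3775/0.4000 = 0.9437
Terminal stock prices: S_u = 109.2, S_d = 71.25
Terminal payoffs (K − S): max(-25.25, 0) = 0, max(12.75, 0) = 12.75
Node 0 (S = 95): V_0 = e^(−0.12)·[0.9437·0.0000 + 0.0563·12.7500] = 0.6362

£0.64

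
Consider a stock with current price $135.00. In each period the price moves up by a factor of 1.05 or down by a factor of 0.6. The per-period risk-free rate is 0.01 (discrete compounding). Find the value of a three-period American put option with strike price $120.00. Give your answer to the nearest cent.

Risk-neutral probability p = (1 + 0.01 − 0.6)/(1.05 − 0.6) = 0.4100/0.4500 = 0.9111
Terminal stock prices: S_uuu = 156.3, S_uud = 89.3, S_udd = 51.03, S_ddd = 29.16
Terminal payoffs (K − S): max(-36.28, 0) = 0, max(30.7, 0) = 30.7, max(68.97, 0) = 68.97, max(90.84, 0) = 90.84
Node uu (S = 148.8): continuation = 1/1.01·[0.9111·0.0000 + 0.0889·30.6975] = 2.7017; exercise value = 0.0000 ≤ continuation, so V_uu = 2.7017
Node ud (S = 85.05): continuation = 1/1.01·[0.9111·30.6975 + 0.0889·68.9700] = 33.7619; exercise value = 34.9500 > continuation, so V_ud = 34.9500 (exercise)
Node dd (S = 48.6): continuation = 1/1.01·[0.9111·68.9700 + 0.0889·90.8400] = 70.2119; exercise value = 71.4000 > continuation, so V_dd = 71.4000 (exercise)
Node u (S = 141.8): continuation = 1/1.01·[0.9111·2.7017 + 0.0889·34.9500] = 5.5130; exercise value = 0.0000 ≤ continuation, so V_u = 5.5130
Node d (S = 81): continuation = 1/1.01·[0.9111·34.9500 + 0.0889·71.4000] = 37.8119; exercise value = 39.0000 > continuation, so V_d = 39.0000 (exercise)
Node 0 (S = 135): continuation = 1/1.01·[0.9111·5.5130 + 0.0889·39.0000] = 8.4056; exercise value = 0.0000 ≤ continuation, so V_0 = 8.4056

$8.41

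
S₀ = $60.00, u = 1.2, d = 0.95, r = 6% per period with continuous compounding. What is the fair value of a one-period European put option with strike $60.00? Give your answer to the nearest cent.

$1.56

Risk-neutral probability p = (e^0.06 − 0.95)/(1.2 − 0.95) = 0.1118/0.2500 = 0.4473
Terminal stock prices: S_u = 72, S_d = 57
Terminal payoffs (K − S): max(-12, 0) = 0, max(3, 0) = 3
Node 0 (S = 60): V_0 = e^(−0.06)·[0.4473·0.0000 + 0.5527·3.0000] = 1.5614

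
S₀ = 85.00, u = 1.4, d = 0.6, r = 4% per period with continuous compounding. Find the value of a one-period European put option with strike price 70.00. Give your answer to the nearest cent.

Risk-neutral probability p = (e^0.04 − 0.6)/(1.4 − 0.6) = 0.4408/0.8000 = 0.5510
Terminal stock prices: S_u = 119, S_d = 51
Terminal payoffs (K − S): max(-49, 0) = 0, max(19, 0) = 19
Node 0 (S = 85): V_0 = e^(−0.04)·[0.5510·0.0000 + 0.4490·19.0000] = 8.1962

8.20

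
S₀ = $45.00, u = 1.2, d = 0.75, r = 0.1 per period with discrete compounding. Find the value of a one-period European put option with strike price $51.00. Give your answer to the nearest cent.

$3.48

Risk-neutral probability p = (1 + 0.1 − 0.75)/(1.2 − 0.75) = 0.3500/0.4500 = 0.7778
Terminal stock prices: S_u = 54, S_d = 33.75
Terminal payoffs (K − S): max(-3, 0) = 0, max(17.25, 0) = 17.25
Node 0 (S = 45): V_0 = 1/1.1·[0.7778·0.0000 + 0.2222·17.2500] = 3.4848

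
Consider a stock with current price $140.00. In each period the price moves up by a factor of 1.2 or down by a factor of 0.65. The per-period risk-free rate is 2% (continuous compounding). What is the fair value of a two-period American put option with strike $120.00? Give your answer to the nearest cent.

$11.58

Risk-neutral probability p = (e^0.02 − 0.65)/(1.2 − 0.65) = 0.3702/0.5500 = 0.6731
Terminal stock prices: S_uu = 201.6, S_ud = 109.2, S_dd = 59.15
Terminal payoffs (K − S): max(-81.6, 0) = 0, max(10.8, 0) = 10.8, max(60.85, 0) = 60.85
Node u (S = 168): continuation = e^(−0.02)·[0.6731·0.0000 + 0.3269·10.8000] = 3.4607; exercise value = 0.0000 ≤ continuation, so V_u = 3.4607
Node d (S = 91): continuation = e^(−0.02)·[0.6731·10.8000 + 0.3269·60.8500] = 26.6238; exercise value = 29.0000 > continuation, so V_d = 29.0000 (exercise)
Node 0 (S = 140): continuation = e^(−0.02)·[0.6731·3.4607 + 0.3269·29.0000] = 11.5758; exercise value = 0.0000 ≤ continuation, so V_0 = 11.5758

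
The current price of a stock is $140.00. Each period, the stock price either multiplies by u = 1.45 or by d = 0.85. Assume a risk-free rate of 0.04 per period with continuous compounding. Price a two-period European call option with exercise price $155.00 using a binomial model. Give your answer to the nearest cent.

Risk-neutral probability p = (e^0.04 − 0.85)/(1.45 − 0.85) = 0.1908/0.6000 = 0.3180
Terminal stock prices: S_uu = 294.4, S_ud = 172.5, S_dd = 101.1
Terminal payoffs (S − K): max(139.4, 0) = 139.4, max(17.55, 0) = 17.55, max(-53.85, 0) = 0
Node u (S = 203): V_u = e^(−0.04)·[0.3180·139.3500 + 0.6820·17.5500] = 54.0776
Node d (S = 119): V_d = e^(−0.04)·[0.3180·17.5500 + 0.6820·0.0000] = 5.3624
Node 0 (S = 140): V_0 = e^(−0.04)·[0.3180·54.0776 + 0.6820·5.3624] = 20.0370

$20.04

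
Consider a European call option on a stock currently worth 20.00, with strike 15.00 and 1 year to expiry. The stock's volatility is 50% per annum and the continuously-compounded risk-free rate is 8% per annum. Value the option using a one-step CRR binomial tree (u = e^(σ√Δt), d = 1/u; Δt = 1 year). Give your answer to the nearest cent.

CRR parameters: u = e^(σ√Δt) = e^(0.5·√1) = 1.6487, d = 1/u = 0.6065
Per-period rate: rΔt = 0.08·1 = 0.08, so R = e^0.08 = 1.0833
Risk-neutral probability p = (e^0.08 − 0.6065)/(1.6487 − 0.6065) = 0.4768/1.0422 = 0.4575
Terminal stock prices: S_u = 32.97, S_d = 12.13
Terminal payoffs (S − K): max(17.97, 0) = 17.97, max(-2.869, 0) = 0
Node 0 (S = 20): V_0 = e^(−0.08)·[0.4575·17.9744 + 0.5425·0.0000] = 7.5903

7.59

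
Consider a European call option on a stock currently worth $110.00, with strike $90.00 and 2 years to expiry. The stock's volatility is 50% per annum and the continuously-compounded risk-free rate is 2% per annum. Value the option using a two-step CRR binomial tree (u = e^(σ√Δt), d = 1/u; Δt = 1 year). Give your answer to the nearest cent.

CRR parameters: u = e^(σ√Δt) = e^(0.5·√1) = 1.6487, d = 1/u = 0.6065
Per-period rate: rΔt = 0.02·1 = 0.02, so R = e^0.02 = 1.0202
Risk-neutral probability p = (e^0.02 − 0.6065)/(1.6487 − 0.6065) = 0.4137/1.0422 = 0.3969
Terminal stock prices: S_uu = 299, S_ud = 110, S_dd = 40.47
Terminal payoffs (S − K): max(209, 0) = 209, max(20, 0) = 20, max(-49.53, 0) = 0
Node u (S = 181.4): V_u = e^(−0.02)·[0.3969·209.0110 + 0.6031·20.0000] = 93.1415
Node d (S = 66.72): V_d = e^(−0.02)·[0.3969·20.0000 + 0.6031·0.0000] = 7.7813
Node 0 (S = 110): V_0 = e^(−0.02)·[0.3969·93.1415 + 0.6031·7.7813] = 40.8378

$40.84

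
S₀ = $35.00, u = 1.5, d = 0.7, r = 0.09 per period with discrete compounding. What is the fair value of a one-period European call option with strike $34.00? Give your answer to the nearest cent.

$8.27

Risk-neutral probability p = (1 + 0.09 − 0.7)/(1.5 − 0.7) = 0.3900/0.8000 = 0.4875
Terminal stock prices: S_u = 52.5, S_d = 24.5
Terminal payoffs (S − K): max(18.5, 0) = 18.5, max(-9.5, 0) = 0
Node 0 (S = 35): V_0 = 1/1.09·[0.4875·18.5000 + 0.5125·0.0000] = 8.2741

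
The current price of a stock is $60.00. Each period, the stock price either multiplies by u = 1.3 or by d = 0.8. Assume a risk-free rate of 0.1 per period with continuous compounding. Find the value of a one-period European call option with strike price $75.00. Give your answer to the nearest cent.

$1.66

Risk-neutral probability p = (e^0.1 − 0.8)/(1.3 − 0.8) = 0.3052/0.5000 = 0.6103
Terminal stock prices: S_u = 78, S_d = 48
Terminal payoffs (S − K): max(3, 0) = 3, max(-27, 0) = 0
Node 0 (S = 60): V_0 = e^(−0.1)·[0.6103·3.0000 + 0.3897·0.0000] = 1.6568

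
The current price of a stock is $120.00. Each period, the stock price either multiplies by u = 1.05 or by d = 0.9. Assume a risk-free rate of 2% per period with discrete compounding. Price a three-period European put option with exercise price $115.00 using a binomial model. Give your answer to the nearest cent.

$1.38

Risk-neutral probability p = (1 + 0.02 − 0.9)/(1.05 − 0.9) = 0.1200/0.1500 = 0.8000
Terminal stock prices: S_uuu = 138.9, S_uud = 119.1, S_udd = 102.1, S_ddd = 87.48
Terminal payoffs (K − S): max(-23.92, 0) = 0, max(-4.07, 0) = 0, max(12.94, 0) = 12.94, max(27.52, 0) = 27.52
Node uu (S = 132.3): V_uu = 1/1.02·[0.8000·0.0000 + 0.2000·0.0000] = 0.0000
Node ud (S = 113.4): V_ud = 1/1.02·[0.8000·0.0000 + 0.2000·12.9400] = 2.5373
Node dd (S = 97.2): V_dd = 1/1.02·[0.8000·12.9400 + 0.2000·27.5200] = 15.5451
Node u (S = 126): V_u = 1/1.02·[0.8000·0.0000 + 0.2000·2.5373] = 0.4975
Node d (S = 108): V_d = 1/1.02·[0.8000·2.5373 + 0.2000·15.5451] = 5.0381
Node 0 (S = 120): V_0 = 1/1.02·[0.8000·0.4975 + 0.2000·5.0381] = 1.3781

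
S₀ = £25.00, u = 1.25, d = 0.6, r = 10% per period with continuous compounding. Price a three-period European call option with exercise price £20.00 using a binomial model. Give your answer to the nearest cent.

Risk-neutral probability p = (e^0.1 − 0.6)/(1.25 − 0.6) = 0.5052/0.6500 = 0.7772
Terminal stock prices: S_uuu = 48.83, S_uud = 23.44, S_udd = 11.25, S_ddd = 5.4
Terminal payoffs (S − K): max(28.83, 0) = 28.83, max(3.438, 0) = 3.438, max(-8.75, 0) = 0, max(-14.6, 0) = 0
Node uu (S = 39.06): V_uu = e^(−0.1)·[0.7772·28.8281 + 0.2228·3.4375] = 20.9658
Node ud (S = 18.75): V_ud = e^(−0.1)·[0.7772·3.4375 + 0.2228·0.0000] = 2.4173
Node dd (S = 9): V_dd = e^(−0.1)·[0.7772·0.0000 + 0.2228·0.0000] = 0.0000
Node u (S = 31.25): V_u = e^(−0.1)·[0.7772·20.9658 + 0.2228·2.4173] = 15.2310
Node d (S = 15): V_d = e^(−0.1)·[0.7772·2.4173 + 0.2228·0.0000] = 1.6999
Node 0 (S = 25): V_0 = e^(−0.1)·[0.7772·15.2310 + 0.2228·1.6999] = 11.0536

£11.05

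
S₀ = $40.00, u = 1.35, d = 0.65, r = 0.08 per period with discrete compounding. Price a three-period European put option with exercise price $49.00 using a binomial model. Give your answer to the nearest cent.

$7.99

Risk-neutral probability p = (1 + 0.08 − 0.65)/(1.35 − 0.65) = 0.4300/0.7000 = 0.6143
Terminal stock prices: S_uuu = 98.42, S_uud = 47.39, S_udd = 22.82, S_ddd = 10.98
Terminal payoffs (K − S): max(-49.42, 0) = 0, max(1.615, 0) = 1.615, max(26.18, 0) = 26.18, max(38.02, 0) = 38.02
Node uu (S = 72.9): V_uu = 1/1.08·[0.6143·0.0000 + 0.3857·1.6150] = 0.5768
Node ud (S = 35.1): V_ud = 1/1.08·[0.6143·1.6150 + 0.3857·26.1850] = 10.2704
Node dd (S = 16.9): V_dd = 1/1.08·[0.6143·26.1850 + 0.3857·38.0150] = 28.4704
Node u (S = 54): V_u = 1/1.08·[0.6143·0.5768 + 0.3857·10.2704] = 3.9961
Node d (S = 26): V_d = 1/1.08·[0.6143·10.2704 + 0.3857·28.4704] = 16.0096
Node 0 (S = 40): V_0 = 1/1.08·[0.6143·3.9961 + 0.3857·16.0096] = 7.9906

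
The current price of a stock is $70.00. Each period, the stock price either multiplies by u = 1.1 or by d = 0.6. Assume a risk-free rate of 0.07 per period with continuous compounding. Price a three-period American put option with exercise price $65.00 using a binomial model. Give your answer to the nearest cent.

Risk-neutral probability p = (e^0.07 − 0.6)/(1.1 − 0.6) = 0.4725/0.5000 = 0.9450
Terminal stock prices: S_uuu = 93.17, S_uud = 50.82, S_udd = 27.72, S_ddd = 15.12
Terminal payoffs (K − S): max(-28.17, 0) = 0, max(14.18, 0) = 14.18, max(37.28, 0) = 37.28, max(49.88, 0) = 49.88
Node uu (S = 84.7): continuation = e^(−0.07)·[0.9450·0.0000 + 0.0550·14.1800] = 0.7270; exercise value = 0.0000 ≤ continuation, so V_uu = 0.7270
Node ud (S = 46.2): continuation = e^(−0.07)·[0.9450·14.1800 + 0.0550·37.2800] = 14.4056; exercise value = 18.8000 > continuation, so V_ud = 18.8000 (exercise)
Node dd (S = 25.2): continuation = e^(−0.07)·[0.9450·37.2800 + 0.0550·49.8800] = 35.4056; exercise value = 39.8000 > continuation, so V_dd = 39.8000 (exercise)
Node u (S = 77): continuation = e^(−0.07)·[0.9450·0.7270 + 0.0550·18.8000] = 1.6044; exercise value = 0.0000 ≤ continuation, so V_u = 1.6044
Node d (S = 42): continuation = e^(−0.07)·[0.9450·18.8000 + 0.0550·39.8000] = 18.6056; exercise value = 23.0000 > continuation, so V_d = 23.0000 (exercise)
Node 0 (S = 70): continuation = e^(−0.07)·[0.9450·1.6044 + 0.0550·23.0000] = 2.5928; exercise value = 0.0000 ≤ continuation, so V_0 = 2.5928

$2.59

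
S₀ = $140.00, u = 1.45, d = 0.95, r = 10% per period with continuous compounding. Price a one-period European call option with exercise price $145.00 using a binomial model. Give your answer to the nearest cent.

Risk-neutral probability p = (e^0.1 − 0.95)/(1.45 − 0.95) = 0.1552/0.5000 = 0.3103
Terminal stock prices: S_u = 203, S_d = 133
Terminal payoffs (S − K): max(58, 0) = 58, max(-12, 0) = 0
Node 0 (S = 140): V_0 = e^(−0.1)·[0.3103·58.0000 + 0.6897·0.0000] = 16.2869

$16.29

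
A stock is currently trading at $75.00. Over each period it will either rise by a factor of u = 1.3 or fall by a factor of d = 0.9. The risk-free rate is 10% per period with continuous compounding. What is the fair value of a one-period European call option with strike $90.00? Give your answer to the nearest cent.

$3.48

Risk-neutral probability p = (e^0.1 − 0.9)/(1.3 − 0.9) = 0.2052/0.4000 = 0.5129
Terminal stock prices: S_u = 97.5, S_d = 67.5
Terminal payoffs (S − K): max(7.5, 0) = 7.5, max(-22.5, 0) = 0
Node 0 (S = 75): V_0 = e^(−0.1)·[0.5129·7.5000 + 0.4871·0.0000] = 3.4809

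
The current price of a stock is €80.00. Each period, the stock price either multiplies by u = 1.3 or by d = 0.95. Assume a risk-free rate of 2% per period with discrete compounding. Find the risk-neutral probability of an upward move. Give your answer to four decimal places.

Risk-neutral probability p = (1 + 0.02 − 0.95)/(1.3 − 0.95) = 0.0700/0.3500 = 0.2000

p = 0.2000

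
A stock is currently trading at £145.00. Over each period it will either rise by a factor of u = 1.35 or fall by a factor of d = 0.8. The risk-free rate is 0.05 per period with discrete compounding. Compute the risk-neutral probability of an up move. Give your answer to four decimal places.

p = 0.4545

Risk-neutral probability p = (1 + 0.05 − 0.8)/(1.35 − 0.8) = 0.2500/0.5500 = 0.4545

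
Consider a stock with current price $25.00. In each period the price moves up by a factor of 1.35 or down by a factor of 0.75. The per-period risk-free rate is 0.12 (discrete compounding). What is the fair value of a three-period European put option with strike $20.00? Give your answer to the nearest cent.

Risk-neutral probability p = (1 + 0.12 − 0.75)/(1.35 − 0.75) = 0.3700/0.6000 = 0.6167
Terminal stock prices: S_uuu = 61.51, S_uud = 34.17, S_udd = 18.98, S_ddd = 10.55
Terminal payoffs (K − S): max(-41.51, 0) = 0, max(-14.17, 0) = 0, max(1.016, 0) = 1.016, max(9.453, 0) = 9.453
Node uu (S = 45.56): V_uu = 1/1.12·[0.6167·0.0000 + 0.3833·0.0000] = 0.0000
Node ud (S = 25.31): V_ud = 1/1.12·[0.6167·0.0000 + 0.3833·1.0156] = 0.3476
Node dd (S = 14.06): V_dd = 1/1.12·[0.6167·1.0156 + 0.3833·9.4531] = 3.7946
Node u (S = 33.75): V_u = 1/1.12·[0.6167·0.0000 + 0.3833·0.3476] = 0.1190
Node d (S = 18.75): V_d = 1/1.12·[0.6167·0.3476 + 0.3833·3.7946] = 1.4902
Node 0 (S = 25): V_0 = 1/1.12·[0.6167·0.1190 + 0.3833·1.4902] = 0.5755

$0.58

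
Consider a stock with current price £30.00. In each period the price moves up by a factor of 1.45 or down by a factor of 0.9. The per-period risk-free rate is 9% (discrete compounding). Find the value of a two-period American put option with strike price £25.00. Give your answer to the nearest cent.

£0.25

Risk-neutral probability p = (1 + 0.09 − 0.9)/(1.45 − 0.9) = 0.1900/0.5500 = 0.3455
Terminal stock prices: S_uu = 63.08, S_ud = 39.15, S_dd = 24.3
Terminal payoffs (K − S): max(-38.08, 0) = 0, max(-14.15, 0) = 0, max(0.7, 0) = 0.7
Node u (S = 43.5): continuation = 1/1.09·[0.3455·0.0000 + 0.6545·0.0000] = 0.0000; exercise value = 0.0000 ≤ continuation, so V_u = 0.0000
Node d (S = 27): continuation = 1/1.09·[0.3455·0.0000 + 0.6545·0.7000] = 0.4204; exercise value = 0.0000 ≤ continuation, so V_d = 0.4204
Node 0 (S = 30): continuation = 1/1.09·[0.3455·0.0000 + 0.6545·0.4204] = 0.2524; exercise value = 0.0000 ≤ continuation, so V_0 = 0.2524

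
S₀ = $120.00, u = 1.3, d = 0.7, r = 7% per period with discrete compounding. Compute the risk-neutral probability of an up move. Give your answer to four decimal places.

Risk-neutral probability p = (1 + 0.07 − 0.7)/(1.3 − 0.7) = 0.3700/0.6000 = 0.6167

p = 0.6167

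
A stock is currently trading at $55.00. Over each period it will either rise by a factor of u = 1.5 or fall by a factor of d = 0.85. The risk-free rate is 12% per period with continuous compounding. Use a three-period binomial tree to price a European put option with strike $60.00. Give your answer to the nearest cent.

$3.56

Risk-neutral probability p = (e^0.12 − 0.85)/(1.5 − 0.85) = 0.2775/0.6500 = 0.4269
Terminal stock prices: S_uuu = 185.6, S_uud = 105.2, S_udd = 59.61, S_ddd = 33.78
Terminal payoffs (K − S): max(-125.6, 0) = 0, max(-45.19, 0) = 0, max(0.3938, 0) = 0.3938, max(26.22, 0) = 26.22
Node uu (S = 123.8): V_uu = e^(−0.12)·[0.4269·0.0000 + 0.5731·0.0000] = 0.0000
Node ud (S = 70.12): V_ud = e^(−0.12)·[0.4269·0.0000 + 0.5731·0.3938] = 0.2001
Node dd (S = 39.74): V_dd = e^(−0.12)·[0.4269·0.3938 + 0.5731·26.2231] = 13.4777
Node u (S = 82.5): V_u = e^(−0.12)·[0.4269·0.0000 + 0.5731·0.2001] = 0.1017
Node d (S = 46.75): V_d = e^(−0.12)·[0.4269·0.2001 + 0.5731·13.4777] = 6.9262
Node 0 (S = 55): V_0 = e^(−0.12)·[0.4269·0.1017 + 0.5731·6.9262] = 3.5590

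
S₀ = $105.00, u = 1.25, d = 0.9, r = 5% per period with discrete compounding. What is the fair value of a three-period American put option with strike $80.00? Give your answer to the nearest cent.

$0.56

Risk-neutral probability p = (1 + 0.05 − 0.9)/(1.25 − 0.9) = 0.1500/0.3500 = 0.4286
Terminal stock prices: S_uuu = 205.1, S_uud = 147.7, S_udd = 106.3, S_ddd = 76.55
Terminal payoffs (K − S): max(-125.1, 0) = 0, max(-67.66, 0) = 0, max(-26.31, 0) = 0, max(3.455, 0) = 3.455
Node uu (S = 164.1): continuation = 1/1.05·[0.4286·0.0000 + 0.5714·0.0000] = 0.0000; exercise value = 0.0000 ≤ continuation, so V_uu = 0.0000
Node ud (S = 118.1): continuation = 1/1.05·[0.4286·0.0000 + 0.5714·0.0000] = 0.0000; exercise value = 0.0000 ≤ continuation, so V_ud = 0.0000
Node dd (S = 85.05): continuation = 1/1.05·[0.4286·0.0000 + 0.5714·3.4550] = 1.8803; exercise value = 0.0000 ≤ continuation, so V_dd = 1.8803
Node u (S = 131.2): continuation = 1/1.05·[0.4286·0.0000 + 0.5714·0.0000] = 0.0000; exercise value = 0.0000 ≤ continuation, so V_u = 0.0000
Node d (S = 94.5): continuation = 1/1.05·[0.4286·0.0000 + 0.5714·1.8803] = 1.0233; exercise value = 0.0000 ≤ continuation, so V_d = 1.0233
Node 0 (S = 105): continuation = 1/1.05·[0.4286·0.0000 + 0.5714·1.0233] = 0.5569; exercise value = 0.0000 ≤ continuation, so V_0 = 0.5569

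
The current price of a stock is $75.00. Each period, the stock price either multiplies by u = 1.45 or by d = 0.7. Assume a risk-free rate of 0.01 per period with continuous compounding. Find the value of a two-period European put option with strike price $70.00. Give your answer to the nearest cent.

Risk-neutral probability p = (e^0.01 − 0.7)/(1.45 − 0.7) = 0.3101/0.7500 = 0.4134
Terminal stock prices: S_uu = 157.7, S_ud = 76.12, S_dd = 36.75
Terminal payoffs (K − S): max(-87.69, 0) = 0, max(-6.125, 0) = 0, max(33.25, 0) = 33.25
Node u (S = 108.8): V_u = e^(−0.01)·[0.4134·0.0000 + 0.5866·0.0000] = 0.0000
Node d (S = 52.5): V_d = e^(−0.01)·[0.4134·0.0000 + 0.5866·33.2500] = 19.3104
Node 0 (S = 75): V_0 = e^(−0.01)·[0.4134·0.0000 + 0.5866·19.3104] = 11.2147

$11.21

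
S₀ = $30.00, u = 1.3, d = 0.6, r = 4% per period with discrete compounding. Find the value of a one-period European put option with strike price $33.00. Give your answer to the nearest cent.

Risk-neutral probability p = (1 + 0.04 − 0.6)/(1.3 − 0.6) = 0.4400/0.7000 = 0.6286
Terminal stock prices: S_u = 39, S_d = 18
Terminal payoffs (K − S): max(-6, 0) = 0, max(15, 0) = 15
Node 0 (S = 30): V_0 = 1/1.04·[0.6286·0.0000 + 0.3714·15.0000] = 5.3571

$5.36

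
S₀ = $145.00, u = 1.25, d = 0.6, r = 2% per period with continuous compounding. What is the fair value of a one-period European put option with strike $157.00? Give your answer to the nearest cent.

Risk-neutral probability p = (e^0.02 − 0.6)/(1.25 − 0.6) = 0.4202/0.6500 = 0.6465
Terminal stock prices: S_u = 181.2, S_d = 87
Terminal payoffs (K − S): max(-24.25, 0) = 0, max(70, 0) = 70
Node 0 (S = 145): V_0 = e^(−0.02)·[0.6465·0.0000 + 0.3535·70.0000] = 24.2575

$24.26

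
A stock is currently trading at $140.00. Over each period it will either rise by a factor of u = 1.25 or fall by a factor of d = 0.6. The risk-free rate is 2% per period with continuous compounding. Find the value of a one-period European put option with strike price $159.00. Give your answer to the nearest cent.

$25.99

Risk-neutral probability p = (e^0.02 − 0.6)/(1.25 − 0.6) = 0.4202/0.6500 = 0.6465
Terminal stock prices: S_u = 175, S_d = 84
Terminal payoffs (K − S): max(-16, 0) = 0, max(75, 0) = 75
Node 0 (S = 140): V_0 = e^(−0.02)·[0.6465·0.0000 + 0.3535·75.0000] = 25.9902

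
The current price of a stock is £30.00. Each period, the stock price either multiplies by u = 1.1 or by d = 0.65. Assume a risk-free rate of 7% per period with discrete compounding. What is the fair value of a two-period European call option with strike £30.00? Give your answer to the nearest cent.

Risk-neutral probability p = (1 + 0.07 − 0.65)/(1.1 − 0.65) = 0.4200/0.4500 = 0.9333
Terminal stock prices: S_uu = 36.3, S_ud = 21.45, S_dd = 12.68
Terminal payoffs (S − K): max(6.3, 0) = 6.3, max(-8.55, 0) = 0, max(-17.32, 0) = 0
Node u (S = 33): V_u = 1/1.07·[0.9333·6.3000 + 0.0667·0.0000] = 5.4953
Node d (S = 19.5): V_d = 1/1.07·[0.9333·0.0000 + 0.0667·0.0000] = 0.0000
Node 0 (S = 30): V_0 = 1/1.07·[0.9333·5.4953 + 0.0667·0.0000] = 4.7934

£4.79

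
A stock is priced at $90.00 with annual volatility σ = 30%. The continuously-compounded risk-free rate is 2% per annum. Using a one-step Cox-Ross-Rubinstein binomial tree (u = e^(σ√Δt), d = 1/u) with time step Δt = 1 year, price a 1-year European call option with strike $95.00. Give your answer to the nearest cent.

CRR parameters: u = e^(σ√Δt) = e^(0.3·√1) = 1.3499, d = 1/u = 0.7408
Per-period rate: rΔt = 0.02·1 = 0.02, so R = e^0.02 = 1.0202
Risk-neutral probability p = (e^0.02 − 0.7408)/(1.3499 − 0.7408) = 0.2794/0.6090 = 0.4587
Terminal stock prices: S_u = 121.5, S_d = 66.67
Terminal payoffs (S − K): max(26.49, 0) = 26.49, max(-28.33, 0) = 0
Node 0 (S = 90): V_0 = e^(−0.02)·[0.4587·26.4873 + 0.5413·0.0000] = 11.9098

$11.91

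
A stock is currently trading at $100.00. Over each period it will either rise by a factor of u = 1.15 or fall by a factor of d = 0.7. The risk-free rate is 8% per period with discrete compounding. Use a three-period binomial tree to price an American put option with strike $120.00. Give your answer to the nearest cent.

$20.00

Risk-neutral probability p = (1 + 0.08 − 0.7)/(1.15 − 0.7) = 0.3800/0.4500 = 0.8444
Terminal stock prices: S_uuu = 152.1, S_uud = 92.57, S_udd = 56.35, S_ddd = 34.3
Terminal payoffs (K − S): max(-32.09, 0) = 0, max(27.43, 0) = 27.43, max(63.65, 0) = 63.65, max(85.7, 0) = 85.7
Node uu (S = 132.2): continuation = 1/1.08·[0.8444·0.0000 + 0.1556·27.4250] = 3.9501; exercise value = 0.0000 ≤ continuation, so V_uu = 3.9501
Node ud (S = 80.5): continuation = 1/1.08·[0.8444·27.4250 + 0.1556·63.6500] = 30.6111; exercise value = 39.5000 > continuation, so V_ud = 39.5000 (exercise)
Node dd (S = 49): continuation = 1/1.08·[0.8444·63.6500 + 0.1556·85.7000] = 62.1111; exercise value = 71.0000 > continuation, so V_dd = 71.0000 (exercise)
Node u (S = 115): continuation = 1/1.08·[0.8444·3.9501 + 0.1556·39.5000] = 8.7779; exercise value = 5.0000 ≤ continuation, so V_u = 8.7779
Node d (S = 70): continuation = 1/1.08·[0.8444·39.5000 + 0.1556·71.0000] = 41.1111; exercise value = 50.0000 > continuation, so V_d = 50.0000 (exercise)
Node 0 (S = 100): continuation = 1/1.08·[0.8444·8.7779 + 0.1556·50.0000] = 14.0650; exercise value = 20.0000 > continuation, so V_0 = 20.0000 (exercise)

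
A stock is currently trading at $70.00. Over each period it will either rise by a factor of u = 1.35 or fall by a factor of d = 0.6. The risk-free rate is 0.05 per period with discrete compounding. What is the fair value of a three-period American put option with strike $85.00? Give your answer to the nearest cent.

Risk-neutral probability p = (1 + 0.05 − 0.6)/(1.35 − 0.6) = 0.4500/0.7500 = 0.6000
Terminal stock prices: S_uuu = 172.2, S_uud = 76.55, S_udd = 34.02, S_ddd = 15.12
Terminal payoffs (K − S): max(-87.23, 0) = 0, max(8.455, 0) = 8.455, max(50.98, 0) = 50.98, max(69.88, 0) = 69.88
Node uu (S = 127.6): continuation = 1/1.05·[0.6000·0.0000 + 0.4000·8.4550] = 3.2210; exercise value = 0.0000 ≤ continuation, so V_uu = 3.2210
Node ud (S = 56.7): continuation = 1/1.05·[0.6000·8.4550 + 0.4000·50.9800] = 24.2524; exercise value = 28.3000 > continuation, so V_ud = 28.3000 (exercise)
Node dd (S = 25.2): continuation = 1/1.05·[0.6000·50.9800 + 0.4000·69.8800] = 55.7524; exercise value = 59.8000 > continuation, so V_dd = 59.8000 (exercise)
Node u (S = 94.5): continuation = 1/1.05·[0.6000·3.2210 + 0.4000·28.3000] = 12.6215; exercise value = 0.0000 ≤ continuation, so V_u = 12.6215
Node d (S = 42): continuation = 1/1.05·[0.6000·28.3000 + 0.4000·59.8000] = 38.9524; exercise value = 43.0000 > continuation, so V_d = 43.0000 (exercise)
Node 0 (S = 70): continuation = 1/1.05·[0.6000·12.6215 + 0.4000·43.0000] = 23.5932; exercise value = 15.0000 ≤ continuation, so V_0 = 23.5932

$23.59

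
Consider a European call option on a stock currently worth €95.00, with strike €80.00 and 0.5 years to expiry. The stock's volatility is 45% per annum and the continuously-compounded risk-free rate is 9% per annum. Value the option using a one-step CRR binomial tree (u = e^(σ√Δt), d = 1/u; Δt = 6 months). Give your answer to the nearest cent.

€23.81

CRR parameters: u = e^(σ√Δt) = e^(0.45·√0.5) = 1.3746, d = 1/u = 0.7275
Per-period rate: rΔt = 0.09·0.5 = 0.045, so R = e^0.045 = 1.0460
Risk-neutral probability p = (e^0.045 − 0.7275)/(1.3746 − 0.7275) = 0.3186/0.6472 = 0.4922
Terminal stock prices: S_u = 130.6, S_d = 69.11
Terminal payoffs (S − K): max(50.59, 0) = 50.59, max(-10.89, 0) = 0
Node 0 (S = 95): V_0 = e^(−0.045)·[0.4922·50.5916 + 0.5078·0.0000] = 23.8071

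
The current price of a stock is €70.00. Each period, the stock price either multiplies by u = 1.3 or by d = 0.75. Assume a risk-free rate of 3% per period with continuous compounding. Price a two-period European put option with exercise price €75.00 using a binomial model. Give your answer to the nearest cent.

Risk-neutral probability p = (e^0.03 − 0.75)/(1.3 − 0.75) = 0.2805/0.5500 = 0.5099
Terminal stock prices: S_uu = 118.3, S_ud = 68.25, S_dd = 39.38
Terminal payoffs (K − S): max(-43.3, 0) = 0, max(6.75, 0) = 6.75, max(35.62, 0) = 35.62
Node u (S = 91): V_u = e^(−0.03)·[0.5099·0.0000 + 0.4901·6.7500] = 3.2103
Node d (S = 52.5): V_d = e^(−0.03)·[0.5099·6.7500 + 0.4901·35.6250] = 20.2834
Node 0 (S = 70): V_0 = e^(−0.03)·[0.5099·3.2103 + 0.4901·20.2834] = 11.2354

€11.24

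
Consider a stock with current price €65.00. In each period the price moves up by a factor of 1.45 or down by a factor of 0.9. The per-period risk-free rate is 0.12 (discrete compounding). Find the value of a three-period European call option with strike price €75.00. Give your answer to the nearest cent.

€15.86

Risk-neutral probability p = (1 + 0.12 − 0.9)/(1.45 − 0.9) = 0.2200/0.5500 = 0.4000
Terminal stock prices: S_uuu = 198.2, S_uud = 123, S_udd = 76.34, S_ddd = 47.39
Terminal payoffs (S − K): max(123.2, 0) = 123.2, max(48, 0) = 48, max(1.343, 0) = 1.343, max(-27.61, 0) = 0
Node uu (S = 136.7): V_uu = 1/1.12·[0.4000·123.1606 + 0.6000·47.9963] = 69.6982
Node ud (S = 84.83): V_ud = 1/1.12·[0.4000·47.9963 + 0.6000·1.3425] = 17.8607
Node dd (S = 52.65): V_dd = 1/1.12·[0.4000·1.3425 + 0.6000·0.0000] = 0.4795
Node u (S = 94.25): V_u = 1/1.12·[0.4000·69.6982 + 0.6000·17.8607] = 34.4605
Node d (S = 58.5): V_d = 1/1.12·[0.4000·17.8607 + 0.6000·0.4795] = 6.6357
Node 0 (S = 65): V_0 = 1/1.12·[0.4000·34.4605 + 0.6000·6.6357] = 15.8621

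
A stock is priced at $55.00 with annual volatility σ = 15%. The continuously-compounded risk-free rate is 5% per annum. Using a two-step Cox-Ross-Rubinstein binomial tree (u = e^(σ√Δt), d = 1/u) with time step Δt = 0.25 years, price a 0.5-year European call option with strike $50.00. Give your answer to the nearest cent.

CRR parameters: u = e^(σ√Δt) = e^(0.15·√0.25) = 1.0779, d = 1/u = 0.9277
Per-period rate: rΔt = 0.05·0.25 = 0.0125, so R = e^0.0125 = 1.0126
Risk-neutral probability p = (e^0.0125 − 0.9277)/(1.0779 − 0.9277) = 0.0848/0.1501 = 0.5650
Terminal stock prices: S_uu = 63.9, S_ud = 55, S_dd = 47.34
Terminal payoffs (S − K): max(13.9, 0) = 13.9, max(5, 0) = 5, max(-2.661, 0) = 0
Node u (S = 59.28): V_u = e^(−0.0125)·[0.5650·13.9009 + 0.4350·5.0000] = 9.9047
Node d (S = 51.03): V_d = e^(−0.0125)·[0.5650·5.0000 + 0.4350·0.0000] = 2.7901
Node 0 (S = 55): V_0 = e^(−0.0125)·[0.5650·9.9047 + 0.4350·2.7901] = 6.7255

$6.73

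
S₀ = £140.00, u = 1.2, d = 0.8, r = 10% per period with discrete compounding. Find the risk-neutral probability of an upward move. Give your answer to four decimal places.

Risk-neutral probability p = (1 + 0.1 − 0.8)/(1.2 − 0.8) = 0.3000/0.4000 = 0.7500

p = 0.7500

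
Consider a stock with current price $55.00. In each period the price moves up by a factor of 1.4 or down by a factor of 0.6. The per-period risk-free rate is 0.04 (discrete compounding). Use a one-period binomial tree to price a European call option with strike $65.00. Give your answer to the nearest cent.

Risk-neutral probability p = (1 + 0.04 − 0.6)/(1.4 − 0.6) = 0.4400/0.8000 = 0.5500
Terminal stock prices: S_u = 77, S_d = 33
Terminal payoffs (S − K): max(12, 0) = 12, max(-32, 0) = 0
Node 0 (S = 55): V_0 = 1/1.04·[0.5500·12.0000 + 0.4500·0.0000] = 6.3462

$6.35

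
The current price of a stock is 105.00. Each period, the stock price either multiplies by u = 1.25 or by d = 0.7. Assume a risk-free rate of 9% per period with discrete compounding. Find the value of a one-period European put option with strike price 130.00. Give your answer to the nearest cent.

Risk-neutral probability p = (1 + 0.09 − 0.7)/(1.25 − 0.7) = 0.3900/0.5500 = 0.7091
Terminal stock prices: S_u = 131.2, S_d = 73.5
Terminal payoffs (K − S): max(-1.25, 0) = 0, max(56.5, 0) = 56.5
Node 0 (S = 105): V_0 = 1/1.09·[0.7091·0.0000 + 0.2909·56.5000] = 15.0792

15.08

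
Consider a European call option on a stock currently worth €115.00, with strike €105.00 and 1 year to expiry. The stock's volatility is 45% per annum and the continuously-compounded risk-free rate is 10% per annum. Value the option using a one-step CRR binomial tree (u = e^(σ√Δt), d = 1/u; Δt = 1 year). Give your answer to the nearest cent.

€34.25

CRR parameters: u = e^(σ√Δt) = e^(0.45·√1) = 1.5683, d = 1/u = 0.6376
Per-period rate: rΔt = 0.1·1 = 0.1, so R = e^0.1 = 1.1052
Risk-neutral probability p = (e^0.1 − 0.6376)/(1.5683 − 0.6376) = 0.4675/0.9307 = 0.5024
Terminal stock prices: S_u = 180.4, S_d = 73.33
Terminal payoffs (S − K): max(75.36, 0) = 75.36, max(-31.67, 0) = 0
Node 0 (S = 115): V_0 = e^(−0.1)·[0.5024·75.3559 + 0.4976·0.0000] = 34.2537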